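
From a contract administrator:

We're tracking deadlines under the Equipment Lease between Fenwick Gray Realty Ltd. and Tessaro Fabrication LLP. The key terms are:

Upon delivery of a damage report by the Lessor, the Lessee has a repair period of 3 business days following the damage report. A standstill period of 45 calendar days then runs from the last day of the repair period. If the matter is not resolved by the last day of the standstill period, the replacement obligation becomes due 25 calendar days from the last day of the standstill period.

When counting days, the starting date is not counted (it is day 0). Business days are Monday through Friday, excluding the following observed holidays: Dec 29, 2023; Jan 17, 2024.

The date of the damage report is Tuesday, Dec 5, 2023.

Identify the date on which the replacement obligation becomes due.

Feb 16, 2024

The last day of the repair period: counting 3 business days from Tuesday, Dec 5, 2023 (Dec 6, Dec 7, Dec 8, skipping weekends) reaches Friday, Dec 8, 2023.
Adding 45 calendar days to Dec 8, 2023 gives Jan 22, 2024, which is the last day of the standstill period.
Adding 25 calendar days to Jan 22, 2024 gives Feb 16, 2024, which is the date on which the replacement obligation becomes due.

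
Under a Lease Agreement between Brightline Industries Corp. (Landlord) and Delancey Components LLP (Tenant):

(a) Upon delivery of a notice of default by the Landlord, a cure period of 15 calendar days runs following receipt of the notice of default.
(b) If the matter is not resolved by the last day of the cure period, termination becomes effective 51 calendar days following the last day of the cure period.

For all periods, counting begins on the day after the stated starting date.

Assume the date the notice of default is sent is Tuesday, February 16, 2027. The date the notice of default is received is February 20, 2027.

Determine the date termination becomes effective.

April 27, 2027

The last day of the cure period: February 20, 2027 + 15 days = March 7, 2027.
The date termination becomes effective: 51 calendar days after March 7, 2027 is April 27, 2027.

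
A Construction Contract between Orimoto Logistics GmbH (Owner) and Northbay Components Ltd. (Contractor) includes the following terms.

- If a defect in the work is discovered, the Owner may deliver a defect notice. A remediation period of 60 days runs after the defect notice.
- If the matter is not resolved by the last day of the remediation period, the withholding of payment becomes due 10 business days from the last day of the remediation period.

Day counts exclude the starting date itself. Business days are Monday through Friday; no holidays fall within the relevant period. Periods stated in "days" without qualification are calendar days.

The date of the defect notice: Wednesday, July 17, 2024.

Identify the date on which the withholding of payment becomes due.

September 27, 2024

Adding 60 calendar days to July 17, 2024 gives September 15, 2024, which is the last day of the remediation period.
The date on which the withholding of payment becomes due: 10 business days after Sunday, September 15, 2024, skipping weekends — Sep 16, Sep 17, Sep 18, Sep 19, Sep 20, Sep 23, Sep 24, Sep 25, Sep 26, Sep 27 — lands on Friday, September 27, 2024.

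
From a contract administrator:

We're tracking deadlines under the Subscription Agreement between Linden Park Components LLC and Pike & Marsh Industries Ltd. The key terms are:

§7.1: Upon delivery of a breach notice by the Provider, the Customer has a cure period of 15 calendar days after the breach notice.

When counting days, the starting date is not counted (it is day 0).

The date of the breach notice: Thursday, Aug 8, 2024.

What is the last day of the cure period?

Aug 23, 2024

The last day of the cure period: Aug 8, 2024 + 15 days = Aug 23, 2024.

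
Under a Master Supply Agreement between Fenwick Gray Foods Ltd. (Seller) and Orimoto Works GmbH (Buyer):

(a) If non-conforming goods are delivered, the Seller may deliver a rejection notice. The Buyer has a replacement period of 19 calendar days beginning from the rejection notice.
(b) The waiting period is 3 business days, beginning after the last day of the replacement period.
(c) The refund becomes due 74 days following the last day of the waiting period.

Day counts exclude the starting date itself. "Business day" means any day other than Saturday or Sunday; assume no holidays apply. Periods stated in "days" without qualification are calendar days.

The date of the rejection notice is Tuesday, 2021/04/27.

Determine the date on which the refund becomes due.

2021/08/01

Adding 19 calendar days to 2021/04/27 gives 2021/05/16, which is the last day of the replacement period.
The last day of the waiting period: counting 3 business days from Sunday, 2021/05/16 (May 17, May 18, May 19, skipping weekends) reaches Wednesday, 2021/05/19.
The date on which the refund becomes due: 74 calendar days after 2021/05/19 is 2021/08/01.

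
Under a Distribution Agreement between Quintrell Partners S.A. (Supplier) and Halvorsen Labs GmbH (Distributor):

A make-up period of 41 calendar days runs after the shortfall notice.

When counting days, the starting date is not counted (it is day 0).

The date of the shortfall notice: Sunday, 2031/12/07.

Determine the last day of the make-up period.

Adding 41 calendar days to 2031/12/07 gives 2032/01/17, which is the last day of the make-up period.

2032/01/17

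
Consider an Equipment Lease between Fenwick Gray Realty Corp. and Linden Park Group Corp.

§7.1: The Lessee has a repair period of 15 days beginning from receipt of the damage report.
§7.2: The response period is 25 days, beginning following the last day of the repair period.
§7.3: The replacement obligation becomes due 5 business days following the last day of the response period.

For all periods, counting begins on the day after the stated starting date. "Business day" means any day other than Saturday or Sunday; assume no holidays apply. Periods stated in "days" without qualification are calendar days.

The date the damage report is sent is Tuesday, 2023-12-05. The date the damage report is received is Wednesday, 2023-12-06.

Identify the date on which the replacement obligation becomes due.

The last day of the repair period: 15 calendar days after 2023-12-06 is 2023-12-21.
Adding 25 calendar days to 2023-12-21 gives 2024-01-15, which is the last day of the response period.
From Monday, 2024-01-15, 5 business days (Jan 16, Jan 17, Jan 18, Jan 19, Jan 22, skipping weekends) brings us to Monday, 2024-01-22, which is the date on which the replacement obligation becomes due.

2024-01-22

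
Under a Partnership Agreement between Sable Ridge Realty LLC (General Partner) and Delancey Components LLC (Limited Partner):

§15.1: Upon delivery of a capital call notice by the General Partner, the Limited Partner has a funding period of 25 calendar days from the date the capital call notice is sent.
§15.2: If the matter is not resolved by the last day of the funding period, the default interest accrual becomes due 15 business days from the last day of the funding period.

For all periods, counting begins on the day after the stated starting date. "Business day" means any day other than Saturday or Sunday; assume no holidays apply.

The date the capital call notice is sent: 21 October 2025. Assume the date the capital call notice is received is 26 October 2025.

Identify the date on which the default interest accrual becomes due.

5 December 2025

Adding 25 calendar days to 21 October 2025 gives 15 November 2025, which is the last day of the funding period.
From Saturday, 15 November 2025, 15 business days (Nov 17, Nov 18, Nov 19, Nov 20, …, Dec 3, Dec 4, Dec 5, skipping weekends) brings us to Friday, 5 December 2025, which is the date on which the default interest accrual becomes due.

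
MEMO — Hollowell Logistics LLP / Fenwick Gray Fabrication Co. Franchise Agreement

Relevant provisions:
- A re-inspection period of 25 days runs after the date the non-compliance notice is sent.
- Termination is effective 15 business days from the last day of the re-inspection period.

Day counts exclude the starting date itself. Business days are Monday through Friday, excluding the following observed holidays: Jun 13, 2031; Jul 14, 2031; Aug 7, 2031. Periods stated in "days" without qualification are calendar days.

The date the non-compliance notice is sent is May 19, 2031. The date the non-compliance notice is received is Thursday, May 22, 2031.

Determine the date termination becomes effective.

Jul 4, 2031

Adding 25 calendar days to May 19, 2031 gives Jun 13, 2031, which is the last day of the re-inspection period.
The date termination becomes effective: counting 15 business days from Friday, Jun 13, 2031 (Jun 16, Jun 17, Jun 18, Jun 19, …, Jul 2, Jul 3, Jul 4, skipping weekends) reaches Friday, Jul 4, 2031.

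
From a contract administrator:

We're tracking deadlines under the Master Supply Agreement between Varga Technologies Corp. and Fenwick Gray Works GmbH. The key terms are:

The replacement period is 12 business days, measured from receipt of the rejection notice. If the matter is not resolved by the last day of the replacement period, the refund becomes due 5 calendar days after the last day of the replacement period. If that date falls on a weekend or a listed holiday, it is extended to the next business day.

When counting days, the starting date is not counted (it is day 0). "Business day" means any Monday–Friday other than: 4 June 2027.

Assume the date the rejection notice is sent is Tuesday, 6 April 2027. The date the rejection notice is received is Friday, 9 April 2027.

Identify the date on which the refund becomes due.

From Friday, 9 April 2027, 12 business days (Apr 12, Apr 13, Apr 14, Apr 15, …, Apr 23, Apr 26, Apr 27, skipping weekends) brings us to Tuesday, 27 April 2027, which is the last day of the replacement period.
The date on which the refund becomes due: 5 calendar days after 27 April 2027 is 2 May 2027. That falls on a Sunday, so it rolls to the next business day, Monday, 3 May 2027.

3 May 2027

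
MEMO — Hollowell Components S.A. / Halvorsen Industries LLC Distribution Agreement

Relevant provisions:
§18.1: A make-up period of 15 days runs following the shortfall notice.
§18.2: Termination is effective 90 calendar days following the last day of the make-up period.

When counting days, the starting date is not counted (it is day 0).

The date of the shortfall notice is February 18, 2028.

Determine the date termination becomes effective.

The last day of the make-up period: February 18, 2028 + 15 days = March 4, 2028.
Adding 90 calendar days to March 4, 2028 gives June 2, 2028, which is the date termination becomes effective.

June 2, 2028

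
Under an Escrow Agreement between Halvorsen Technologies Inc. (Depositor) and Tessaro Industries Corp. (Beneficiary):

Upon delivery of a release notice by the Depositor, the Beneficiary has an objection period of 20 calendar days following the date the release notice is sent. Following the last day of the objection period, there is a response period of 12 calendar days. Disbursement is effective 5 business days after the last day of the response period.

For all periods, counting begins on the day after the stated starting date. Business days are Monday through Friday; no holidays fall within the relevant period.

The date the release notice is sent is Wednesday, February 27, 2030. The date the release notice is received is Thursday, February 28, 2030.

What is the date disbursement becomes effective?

April 5, 2030

Adding 20 calendar days to February 27, 2030 gives March 19, 2030, which is the last day of the objection period.
Adding 12 calendar days to March 19, 2030 gives March 31, 2030, which is the last day of the response period.
From Sunday, March 31, 2030, 5 business days (Apr 1, Apr 2, Apr 3, Apr 4, Apr 5, skipping weekends) brings us to Friday, April 5, 2030, which is the date disbursement becomes effective.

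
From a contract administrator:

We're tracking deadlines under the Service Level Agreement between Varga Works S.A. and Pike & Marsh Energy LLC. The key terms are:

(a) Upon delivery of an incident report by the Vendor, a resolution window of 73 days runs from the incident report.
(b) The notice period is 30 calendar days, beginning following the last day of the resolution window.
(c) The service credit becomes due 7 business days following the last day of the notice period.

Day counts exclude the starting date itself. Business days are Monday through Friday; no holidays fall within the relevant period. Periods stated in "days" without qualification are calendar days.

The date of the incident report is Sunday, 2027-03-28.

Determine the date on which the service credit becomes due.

2027-07-20

Adding 73 calendar days to 2027-03-28 gives 2027-06-09, which is the last day of the resolution window.
Adding 30 calendar days to 2027-06-09 gives 2027-07-09, which is the last day of the notice period.
The date on which the service credit becomes due: counting 7 business days from Friday, 2027-07-09 (Jul 12, Jul 13, Jul 14, Jul 15, Jul 16, Jul 19, Jul 20, skipping weekends) reaches Tuesday, 2027-07-20.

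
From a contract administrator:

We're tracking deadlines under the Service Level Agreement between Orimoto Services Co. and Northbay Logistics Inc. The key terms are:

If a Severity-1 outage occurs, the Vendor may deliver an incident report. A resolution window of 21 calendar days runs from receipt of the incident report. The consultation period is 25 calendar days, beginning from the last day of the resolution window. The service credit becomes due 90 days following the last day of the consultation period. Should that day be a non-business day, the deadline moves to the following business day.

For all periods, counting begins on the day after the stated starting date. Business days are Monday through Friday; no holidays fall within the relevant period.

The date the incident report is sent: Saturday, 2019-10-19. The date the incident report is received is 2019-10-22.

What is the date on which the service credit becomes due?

The last day of the resolution window: 2019-10-22 + 21 days = 2019-11-12.
The last day of the consultation period: 2019-11-12 + 25 days = 2019-12-07.
Adding 90 calendar days to 2019-12-07 gives 2020-03-06, which is the date on which the service credit becomes due. 2020-03-06 is a Friday, so no roll-forward applies.

2020-03-06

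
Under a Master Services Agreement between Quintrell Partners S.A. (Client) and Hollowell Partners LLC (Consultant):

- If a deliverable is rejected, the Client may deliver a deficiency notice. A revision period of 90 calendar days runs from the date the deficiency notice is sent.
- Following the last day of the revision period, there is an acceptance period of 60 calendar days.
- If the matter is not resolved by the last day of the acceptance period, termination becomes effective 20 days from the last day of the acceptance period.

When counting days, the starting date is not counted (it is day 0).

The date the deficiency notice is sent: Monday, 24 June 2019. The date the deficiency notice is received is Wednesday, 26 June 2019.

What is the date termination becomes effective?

11 December 2019

The last day of the revision period: 24 June 2019 + 90 days = 22 September 2019.
The last day of the acceptance period: 60 calendar days after 22 September 2019 is 21 November 2019.
The date termination becomes effective: 21 November 2019 + 20 days = 11 December 2019.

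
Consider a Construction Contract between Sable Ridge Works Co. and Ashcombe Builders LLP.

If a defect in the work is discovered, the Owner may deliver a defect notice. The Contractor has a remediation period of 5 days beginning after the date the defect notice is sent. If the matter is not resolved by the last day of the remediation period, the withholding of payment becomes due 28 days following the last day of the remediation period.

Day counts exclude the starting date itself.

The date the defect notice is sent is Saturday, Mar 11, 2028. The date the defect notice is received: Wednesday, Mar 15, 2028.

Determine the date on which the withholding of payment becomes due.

Apr 13, 2028

Adding 5 calendar days to Mar 11, 2028 gives Mar 16, 2028, which is the last day of the remediation period.
Adding 28 calendar days to Mar 16, 2028 gives Apr 13, 2028, which is the date on which the withholding of payment becomes due.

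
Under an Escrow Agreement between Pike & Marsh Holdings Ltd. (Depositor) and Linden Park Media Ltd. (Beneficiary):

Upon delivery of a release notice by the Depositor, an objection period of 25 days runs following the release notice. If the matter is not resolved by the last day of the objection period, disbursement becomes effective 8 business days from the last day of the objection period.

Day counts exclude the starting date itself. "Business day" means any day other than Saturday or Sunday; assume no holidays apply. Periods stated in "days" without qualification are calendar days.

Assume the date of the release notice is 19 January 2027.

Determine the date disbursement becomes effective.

The last day of the objection period: 25 calendar days after 19 January 2027 is 13 February 2027.
From Saturday, 13 February 2027, 8 business days (Feb 15, Feb 16, Feb 17, Feb 18, Feb 19, Feb 22, Feb 23, Feb 24, skipping weekends) brings us to Wednesday, 24 February 2027, which is the date disbursement becomes effective.

24 February 2027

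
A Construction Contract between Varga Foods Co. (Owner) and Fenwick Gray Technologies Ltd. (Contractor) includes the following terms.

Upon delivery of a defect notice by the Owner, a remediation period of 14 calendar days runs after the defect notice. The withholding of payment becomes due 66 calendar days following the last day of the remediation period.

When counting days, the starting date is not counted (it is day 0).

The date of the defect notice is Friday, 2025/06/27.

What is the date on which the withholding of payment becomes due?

2025/09/15

The last day of the remediation period: 2025/06/27 + 14 days = 2025/07/11.
The date on which the withholding of payment becomes due: 2025/07/11 + 66 days = 2025/09/15.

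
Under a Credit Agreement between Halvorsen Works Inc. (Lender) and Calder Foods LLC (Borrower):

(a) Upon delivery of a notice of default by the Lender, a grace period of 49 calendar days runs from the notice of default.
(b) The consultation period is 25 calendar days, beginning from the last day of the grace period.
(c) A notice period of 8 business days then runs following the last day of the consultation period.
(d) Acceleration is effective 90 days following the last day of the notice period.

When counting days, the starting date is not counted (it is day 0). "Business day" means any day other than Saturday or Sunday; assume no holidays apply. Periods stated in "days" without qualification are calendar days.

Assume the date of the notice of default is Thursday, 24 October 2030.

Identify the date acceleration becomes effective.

The last day of the grace period: 24 October 2030 + 49 days = 12 December 2030.
Adding 25 calendar days to 12 December 2030 gives 6 January 2031, which is the last day of the consultation period.
From Monday, 6 January 2031, 8 business days (Jan 7, Jan 8, Jan 9, Jan 10, Jan 13, Jan 14, Jan 15, Jan 16, skipping weekends) brings us to Thursday, 16 January 2031, which is the last day of the notice period.
The date acceleration becomes effective: 16 January 2031 + 90 days = 16 April 2031.

16 April 2031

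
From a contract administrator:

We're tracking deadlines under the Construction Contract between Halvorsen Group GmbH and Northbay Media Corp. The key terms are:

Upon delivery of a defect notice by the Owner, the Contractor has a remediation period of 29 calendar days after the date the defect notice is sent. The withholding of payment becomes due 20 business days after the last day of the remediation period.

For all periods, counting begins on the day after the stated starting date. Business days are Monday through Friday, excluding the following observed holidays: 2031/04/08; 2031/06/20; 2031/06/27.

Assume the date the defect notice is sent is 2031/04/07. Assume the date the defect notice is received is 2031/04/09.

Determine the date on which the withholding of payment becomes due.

2031/06/03

The last day of the remediation period: 2031/04/07 + 29 days = 2031/05/06.
The date on which the withholding of payment becomes due: counting 20 business days from Tuesday, 2031/05/06 (May 7, May 8, May 9, May 12, …, May 30, Jun 2, Jun 3, skipping weekends) reaches Tuesday, 2031/06/03.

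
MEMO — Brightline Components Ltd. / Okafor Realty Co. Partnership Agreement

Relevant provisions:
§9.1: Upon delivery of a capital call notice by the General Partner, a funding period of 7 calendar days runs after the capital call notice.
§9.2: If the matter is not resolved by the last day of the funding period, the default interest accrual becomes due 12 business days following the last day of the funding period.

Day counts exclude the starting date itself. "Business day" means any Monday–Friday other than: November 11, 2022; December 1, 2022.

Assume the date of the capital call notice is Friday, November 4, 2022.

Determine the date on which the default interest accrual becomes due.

November 29, 2022

Adding 7 calendar days to November 4, 2022 gives November 11, 2022, which is the last day of the funding period.
The date on which the default interest accrual becomes due: counting 12 business days from Friday, November 11, 2022 (Nov 14, Nov 15, Nov 16, Nov 17, …, Nov 25, Nov 28, Nov 29, skipping weekends) reaches Tuesday, November 29, 2022.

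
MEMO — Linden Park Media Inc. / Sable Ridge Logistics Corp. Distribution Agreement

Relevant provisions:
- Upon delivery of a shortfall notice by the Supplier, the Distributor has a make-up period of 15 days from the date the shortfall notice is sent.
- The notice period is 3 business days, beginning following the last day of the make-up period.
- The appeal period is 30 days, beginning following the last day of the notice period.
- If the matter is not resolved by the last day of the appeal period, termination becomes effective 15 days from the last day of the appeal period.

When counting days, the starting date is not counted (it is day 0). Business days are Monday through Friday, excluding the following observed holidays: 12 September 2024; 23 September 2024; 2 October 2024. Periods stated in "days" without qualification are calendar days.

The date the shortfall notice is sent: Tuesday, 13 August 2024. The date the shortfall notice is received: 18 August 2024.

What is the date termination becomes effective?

Adding 15 calendar days to 13 August 2024 gives 28 August 2024, which is the last day of the make-up period.
The last day of the notice period: counting 3 business days from Wednesday, 28 August 2024 (Aug 29, Aug 30, Sep 2, skipping weekends) reaches Monday, 2 September 2024.
The last day of the appeal period: 2 September 2024 + 30 days = 2 October 2024.
The date termination becomes effective: 15 calendar days after 2 October 2024 is 17 October 2024.

17 October 2024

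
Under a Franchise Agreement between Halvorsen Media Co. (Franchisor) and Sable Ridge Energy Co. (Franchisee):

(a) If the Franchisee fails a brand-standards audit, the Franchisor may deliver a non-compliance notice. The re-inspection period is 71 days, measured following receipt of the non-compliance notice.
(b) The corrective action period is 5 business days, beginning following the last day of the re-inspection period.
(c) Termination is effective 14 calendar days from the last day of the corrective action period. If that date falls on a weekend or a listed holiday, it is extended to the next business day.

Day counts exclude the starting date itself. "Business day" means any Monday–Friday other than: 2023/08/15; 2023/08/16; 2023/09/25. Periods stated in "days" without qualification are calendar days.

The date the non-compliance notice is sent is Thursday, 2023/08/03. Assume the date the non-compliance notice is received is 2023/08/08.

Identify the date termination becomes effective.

2023/11/08

Adding 71 calendar days to 2023/08/08 gives 2023/10/18, which is the last day of the re-inspection period.
The last day of the corrective action period: 5 business days after Wednesday, 2023/10/18, skipping weekends — Oct 19, Oct 20, Oct 23, Oct 24, Oct 25 — lands on Wednesday, 2023/10/25.
The date termination becomes effective: 2023/10/25 + 14 days = 2023/11/08. 2023/11/08 is a Wednesday and is not a listed holiday, so no roll-forward applies.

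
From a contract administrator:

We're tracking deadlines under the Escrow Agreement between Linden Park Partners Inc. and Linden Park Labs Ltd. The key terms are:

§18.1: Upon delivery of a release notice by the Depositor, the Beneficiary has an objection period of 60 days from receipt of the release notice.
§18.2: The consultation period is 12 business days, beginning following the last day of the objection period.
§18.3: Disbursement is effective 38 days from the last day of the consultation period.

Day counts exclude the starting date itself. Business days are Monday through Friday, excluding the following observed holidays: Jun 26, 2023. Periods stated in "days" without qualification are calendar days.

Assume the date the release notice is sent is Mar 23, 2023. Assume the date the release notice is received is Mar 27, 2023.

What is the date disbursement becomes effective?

Jul 21, 2023

The last day of the objection period: Mar 27, 2023 + 60 days = May 26, 2023.
The last day of the consultation period: 12 business days after Friday, May 26, 2023, skipping weekends — May 29, May 30, May 31, Jun 1, …, Jun 9, Jun 12, Jun 13 — lands on Tuesday, Jun 13, 2023.
The date disbursement becomes effective: 38 calendar days after Jun 13, 2023 is Jul 21, 2023.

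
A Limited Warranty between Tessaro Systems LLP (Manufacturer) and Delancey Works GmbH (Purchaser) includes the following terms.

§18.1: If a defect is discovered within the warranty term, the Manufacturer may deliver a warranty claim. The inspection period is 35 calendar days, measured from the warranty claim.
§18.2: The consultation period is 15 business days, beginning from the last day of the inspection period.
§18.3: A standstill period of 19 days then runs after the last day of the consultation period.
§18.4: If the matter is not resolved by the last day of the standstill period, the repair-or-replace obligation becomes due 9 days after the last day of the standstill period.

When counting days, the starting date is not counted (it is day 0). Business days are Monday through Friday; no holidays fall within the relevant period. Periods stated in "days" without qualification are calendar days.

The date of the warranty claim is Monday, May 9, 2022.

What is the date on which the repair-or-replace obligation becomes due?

Adding 35 calendar days to May 9, 2022 gives Jun 13, 2022, which is the last day of the inspection period.
The last day of the consultation period: counting 15 business days from Monday, Jun 13, 2022 (Jun 14, Jun 15, Jun 16, Jun 17, …, Jun 30, Jul 1, Jul 4, skipping weekends) reaches Monday, Jul 4, 2022.
The last day of the standstill period: 19 calendar days after Jul 4, 2022 is Jul 23, 2022.
The date on which the repair-or-replace obligation becomes due: 9 calendar days after Jul 23, 2022 is Aug 1, 2022.

Aug 1, 2022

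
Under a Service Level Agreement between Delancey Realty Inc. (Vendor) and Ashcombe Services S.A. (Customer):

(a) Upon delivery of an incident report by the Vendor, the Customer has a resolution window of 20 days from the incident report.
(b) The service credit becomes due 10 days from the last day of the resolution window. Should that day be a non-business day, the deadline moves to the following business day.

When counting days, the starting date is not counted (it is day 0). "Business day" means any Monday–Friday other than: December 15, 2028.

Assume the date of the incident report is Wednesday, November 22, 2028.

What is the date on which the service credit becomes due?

The last day of the resolution window: 20 calendar days after November 22, 2028 is December 12, 2028.
The date on which the service credit becomes due: 10 calendar days after December 12, 2028 is December 22, 2028. December 22, 2028 is a Friday and is not a listed holiday, so no roll-forward applies.

December 22, 2028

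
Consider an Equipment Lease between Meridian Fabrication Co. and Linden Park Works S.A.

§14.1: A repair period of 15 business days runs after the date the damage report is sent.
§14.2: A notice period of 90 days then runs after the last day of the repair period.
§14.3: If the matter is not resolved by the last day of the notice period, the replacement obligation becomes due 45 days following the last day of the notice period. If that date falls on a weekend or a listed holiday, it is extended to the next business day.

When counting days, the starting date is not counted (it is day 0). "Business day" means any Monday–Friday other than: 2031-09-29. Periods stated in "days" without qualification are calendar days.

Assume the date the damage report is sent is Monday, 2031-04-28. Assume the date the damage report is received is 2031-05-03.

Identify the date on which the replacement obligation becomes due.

2031-10-01

The last day of the repair period: 15 business days after Monday, 2031-04-28, skipping weekends — Apr 29, Apr 30, May 1, May 2, …, May 15, May 16, May 19 — lands on Monday, 2031-05-19.
The last day of the notice period: 2031-05-19 + 90 days = 2031-08-17.
Adding 45 calendar days to 2031-08-17 gives 2031-10-01, which is the date on which the replacement obligation becomes due. 2031-10-01 is a Wednesday and is not a listed holiday, so no roll-forward applies.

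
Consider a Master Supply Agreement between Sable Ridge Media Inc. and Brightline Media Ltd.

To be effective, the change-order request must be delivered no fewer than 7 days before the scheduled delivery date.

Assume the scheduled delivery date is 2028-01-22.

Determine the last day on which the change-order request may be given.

Counting back 7 calendar days from 2028-01-22 gives 2028-01-15.

2028-01-15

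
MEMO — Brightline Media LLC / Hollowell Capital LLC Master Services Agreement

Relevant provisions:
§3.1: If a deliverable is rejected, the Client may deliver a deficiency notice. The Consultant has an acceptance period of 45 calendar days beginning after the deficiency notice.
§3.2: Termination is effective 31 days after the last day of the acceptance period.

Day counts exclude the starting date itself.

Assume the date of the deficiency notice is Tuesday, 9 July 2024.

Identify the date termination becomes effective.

The last day of the acceptance period: 45 calendar days after 9 July 2024 is 23 August 2024.
The date termination becomes effective: 31 calendar days after 23 August 2024 is 23 September 2024.

23 September 2024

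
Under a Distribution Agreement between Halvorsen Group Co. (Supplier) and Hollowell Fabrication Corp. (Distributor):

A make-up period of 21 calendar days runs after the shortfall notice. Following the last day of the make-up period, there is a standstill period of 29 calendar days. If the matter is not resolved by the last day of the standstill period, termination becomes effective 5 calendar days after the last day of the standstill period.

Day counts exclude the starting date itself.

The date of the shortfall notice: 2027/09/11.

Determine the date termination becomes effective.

2027/11/05

Adding 21 calendar days to 2027/09/11 gives 2027/10/02, which is the last day of the make-up period.
The last day of the standstill period: 29 calendar days after 2027/10/02 is 2027/10/31.
The date termination becomes effective: 2027/10/31 + 5 days = 2027/11/05.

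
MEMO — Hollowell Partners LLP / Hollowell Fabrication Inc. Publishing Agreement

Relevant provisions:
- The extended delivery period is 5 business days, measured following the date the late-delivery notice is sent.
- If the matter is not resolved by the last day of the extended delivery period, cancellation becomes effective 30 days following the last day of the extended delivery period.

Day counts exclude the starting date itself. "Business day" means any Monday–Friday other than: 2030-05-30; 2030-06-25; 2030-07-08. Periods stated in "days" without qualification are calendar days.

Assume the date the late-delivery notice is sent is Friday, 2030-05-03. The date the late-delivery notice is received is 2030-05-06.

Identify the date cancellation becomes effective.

The last day of the extended delivery period: counting 5 business days from Friday, 2030-05-03 (May 6, May 7, May 8, May 9, May 10, skipping weekends) reaches Friday, 2030-05-10.
The date cancellation becomes effective: 2030-05-10 + 30 days = 2030-06-09.

2030-06-09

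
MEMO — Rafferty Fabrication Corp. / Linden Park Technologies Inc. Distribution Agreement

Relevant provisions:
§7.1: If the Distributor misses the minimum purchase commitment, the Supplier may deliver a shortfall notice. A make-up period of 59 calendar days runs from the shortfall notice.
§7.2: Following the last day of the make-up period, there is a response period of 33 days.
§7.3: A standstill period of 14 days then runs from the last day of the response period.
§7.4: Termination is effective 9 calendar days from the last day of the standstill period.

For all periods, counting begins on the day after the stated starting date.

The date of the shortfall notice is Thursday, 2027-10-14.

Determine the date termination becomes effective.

Adding 59 calendar days to 2027-10-14 gives 2027-12-12, which is the last day of the make-up period.
The last day of the response period: 33 calendar days after 2027-12-12 is 2028-01-14.
The last day of the standstill period: 2028-01-14 + 14 days = 2028-01-28.
Adding 9 calendar days to 2028-01-28 gives 2028-02-06, which is the date termination becomes effective.

2028-02-06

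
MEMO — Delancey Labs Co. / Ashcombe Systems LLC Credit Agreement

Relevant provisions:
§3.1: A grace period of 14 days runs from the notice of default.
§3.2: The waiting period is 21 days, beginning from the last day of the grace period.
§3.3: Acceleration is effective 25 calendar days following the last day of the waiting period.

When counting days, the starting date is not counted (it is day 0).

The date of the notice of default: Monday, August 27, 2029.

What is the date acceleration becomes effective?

October 26, 2029

The last day of the grace period: August 27, 2029 + 14 days = September 10, 2029.
The last day of the waiting period: September 10, 2029 + 21 days = October 1, 2029.
The date acceleration becomes effective: 25 calendar days after October 1, 2029 is October 26, 2029.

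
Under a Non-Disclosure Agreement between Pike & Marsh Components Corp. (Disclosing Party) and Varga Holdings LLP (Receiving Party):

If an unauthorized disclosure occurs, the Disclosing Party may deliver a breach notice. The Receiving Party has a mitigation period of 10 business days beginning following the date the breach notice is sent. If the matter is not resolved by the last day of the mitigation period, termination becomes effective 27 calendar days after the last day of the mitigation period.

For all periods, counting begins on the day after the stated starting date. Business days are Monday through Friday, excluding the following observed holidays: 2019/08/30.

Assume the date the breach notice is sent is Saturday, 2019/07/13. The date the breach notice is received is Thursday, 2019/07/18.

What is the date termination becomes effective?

2019/08/22

The last day of the mitigation period: 10 business days after Saturday, 2019/07/13, skipping weekends — Jul 15, Jul 16, Jul 17, Jul 18, Jul 19, Jul 22, Jul 23, Jul 24, Jul 25, Jul 26 — lands on Friday, 2019/07/26.
Adding 27 calendar days to 2019/07/26 gives 2019/08/22, which is the date termination becomes effective.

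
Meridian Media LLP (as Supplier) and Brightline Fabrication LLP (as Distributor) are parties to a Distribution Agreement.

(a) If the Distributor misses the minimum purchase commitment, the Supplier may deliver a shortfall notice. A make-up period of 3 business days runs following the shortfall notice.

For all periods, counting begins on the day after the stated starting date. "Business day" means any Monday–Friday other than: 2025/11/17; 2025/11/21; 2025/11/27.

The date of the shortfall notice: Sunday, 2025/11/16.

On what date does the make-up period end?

The last day of the make-up period: 3 business days after Sunday, 2025/11/16, skipping weekends and the listed holiday on Nov 17 — Nov 18, Nov 19, Nov 20 — lands on Thursday, 2025/11/20.

2025/11/20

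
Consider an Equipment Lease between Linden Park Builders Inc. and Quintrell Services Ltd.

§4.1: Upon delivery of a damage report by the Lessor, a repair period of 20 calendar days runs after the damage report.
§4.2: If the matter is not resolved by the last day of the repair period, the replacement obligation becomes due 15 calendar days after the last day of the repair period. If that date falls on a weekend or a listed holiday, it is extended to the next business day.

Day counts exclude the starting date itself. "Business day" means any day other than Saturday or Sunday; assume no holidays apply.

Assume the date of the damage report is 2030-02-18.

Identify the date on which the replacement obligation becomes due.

2030-03-25

Adding 20 calendar days to 2030-02-18 gives 2030-03-10, which is the last day of the repair period.
The date on which the replacement obligation becomes due: 15 calendar days after 2030-03-10 is 2030-03-25. 2030-03-25 is a Monday, so no roll-forward applies.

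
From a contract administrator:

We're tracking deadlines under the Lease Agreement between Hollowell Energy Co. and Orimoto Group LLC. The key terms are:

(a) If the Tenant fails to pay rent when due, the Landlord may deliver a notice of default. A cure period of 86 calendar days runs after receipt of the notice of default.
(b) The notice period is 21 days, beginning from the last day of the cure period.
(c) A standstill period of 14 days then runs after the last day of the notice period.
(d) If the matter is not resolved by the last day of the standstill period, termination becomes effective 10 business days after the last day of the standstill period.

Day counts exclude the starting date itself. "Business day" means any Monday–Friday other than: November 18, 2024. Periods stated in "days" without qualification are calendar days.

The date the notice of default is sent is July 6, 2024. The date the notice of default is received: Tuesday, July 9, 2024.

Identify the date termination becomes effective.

Adding 86 calendar days to July 9, 2024 gives October 3, 2024, which is the last day of the cure period.
The last day of the notice period: October 3, 2024 + 21 days = October 24, 2024.
Adding 14 calendar days to October 24, 2024 gives November 7, 2024, which is the last day of the standstill period.
From Thursday, November 7, 2024, 10 business days (Nov 8, Nov 11, Nov 12, Nov 13, Nov 14, Nov 15, Nov 19, Nov 20, Nov 21, Nov 22, skipping weekends and the listed holiday on Nov 18) brings us to Friday, November 22, 2024, which is the date termination becomes effective.

November 22, 2024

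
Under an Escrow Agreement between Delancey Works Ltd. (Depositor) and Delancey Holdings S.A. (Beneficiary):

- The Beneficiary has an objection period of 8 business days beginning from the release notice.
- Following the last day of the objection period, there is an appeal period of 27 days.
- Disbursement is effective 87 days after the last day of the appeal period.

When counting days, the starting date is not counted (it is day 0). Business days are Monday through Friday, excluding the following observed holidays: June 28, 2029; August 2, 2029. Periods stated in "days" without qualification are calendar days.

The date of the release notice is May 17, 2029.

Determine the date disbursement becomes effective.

September 20, 2029

The last day of the objection period: counting 8 business days from Thursday, May 17, 2029 (May 18, May 21, May 22, May 23, May 24, May 25, May 28, May 29, skipping weekends) reaches Tuesday, May 29, 2029.
The last day of the appeal period: 27 calendar days after May 29, 2029 is June 25, 2029.
The date disbursement becomes effective: 87 calendar days after June 25, 2029 is September 20, 2029.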